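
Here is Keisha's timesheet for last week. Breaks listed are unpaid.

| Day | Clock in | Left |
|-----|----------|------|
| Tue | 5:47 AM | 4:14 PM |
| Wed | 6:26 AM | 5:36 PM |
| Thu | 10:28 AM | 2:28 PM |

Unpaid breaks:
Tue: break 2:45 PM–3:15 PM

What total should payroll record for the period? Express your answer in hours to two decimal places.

Tue: 5:47 AM–4:14 PM = 10 h 27 min; less 30 min break → 9 h 57 min
Wed: 6:26 AM–5:36 PM = 11 h 10 min
Thu: 10:28 AM–2:28 PM = 4 h 0 min
Total: 9 h 57 min + 11 h 10 min + 4 h 0 min = 25 h 7 min.

25.12 hours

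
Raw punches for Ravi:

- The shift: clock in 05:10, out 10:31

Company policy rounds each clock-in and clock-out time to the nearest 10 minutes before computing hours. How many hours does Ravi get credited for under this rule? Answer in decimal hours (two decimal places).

The shift: in 05:10→05:10, out 10:31→10:30; 5 h 20 min

5.33 hours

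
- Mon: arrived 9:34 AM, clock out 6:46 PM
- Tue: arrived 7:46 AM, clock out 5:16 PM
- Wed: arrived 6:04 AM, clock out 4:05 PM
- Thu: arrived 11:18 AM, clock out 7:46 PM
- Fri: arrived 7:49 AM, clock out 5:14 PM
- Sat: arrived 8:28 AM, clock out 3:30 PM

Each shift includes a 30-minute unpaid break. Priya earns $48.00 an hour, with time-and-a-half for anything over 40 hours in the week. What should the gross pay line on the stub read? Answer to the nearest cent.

$2685.60

Mon: 9:34 AM–6:46 PM = 9 h 12 min; less 30 min break → 8 h 42 min
Tue: 7:46 AM–5:16 PM = 9 h 30 min; less 30 min break → 9 h 0 min
Wed: 6:04 AM–4:05 PM = 10 h 1 min; less 30 min break → 9 h 31 min
Thu: 11:18 AM–7:46 PM = 8 h 28 min; less 30 min break → 7 h 58 min
Fri: 7:49 AM–5:14 PM = 9 h 25 min; less 30 min break → 8 h 55 min
Sat: 8:28 AM–3:30 PM = 7 h 2 min; less 30 min break → 6 h 32 min
Total worked: 50 h 38 min = 3038 min.
Regular 40 h 0 min = 2400 min at $48.00/h; overtime 10 h 38 min = 638 min at $72.00/h.
Pay = (2400 × $48.00 + 638 × $72.00) ÷ 60 = $2685.60.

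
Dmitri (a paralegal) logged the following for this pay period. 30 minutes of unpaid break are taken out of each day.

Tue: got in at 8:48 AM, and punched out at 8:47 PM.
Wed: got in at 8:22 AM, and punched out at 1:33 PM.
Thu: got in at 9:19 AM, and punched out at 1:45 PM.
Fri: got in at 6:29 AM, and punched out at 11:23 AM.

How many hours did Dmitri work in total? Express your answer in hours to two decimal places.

Tue: 8:48 AM–8:47 PM = 11 h 59 min; less 30 min break → 11 h 29 min
Wed: 8:22 AM–1:33 PM = 5 h 11 min; less 30 min break → 4 h 41 min
Thu: 9:19 AM–1:45 PM = 4 h 26 min; less 30 min break → 3 h 56 min
Fri: 6:29 AM–11:23 AM = 4 h 54 min; less 30 min break → 4 h 24 min
Total: 11 h 29 min + 4 h 41 min + 3 h 56 min + 4 h 24 min = 24 h 30 min.

24.50 hours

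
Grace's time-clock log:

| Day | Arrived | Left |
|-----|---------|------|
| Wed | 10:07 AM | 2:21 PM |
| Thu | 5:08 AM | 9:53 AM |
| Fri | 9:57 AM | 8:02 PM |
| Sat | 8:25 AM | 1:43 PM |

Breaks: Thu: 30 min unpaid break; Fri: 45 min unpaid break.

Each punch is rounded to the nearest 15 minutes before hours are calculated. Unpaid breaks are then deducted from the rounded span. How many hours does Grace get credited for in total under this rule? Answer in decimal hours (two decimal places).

Wed: in 10:07 AM→10:00 AM, out 2:21 PM→2:15 PM; 4 h 15 min
Thu: in 5:08 AM→5:15 AM, out 9:53 AM→10:00 AM; 4 h 45 min − 30 min = 4 h 15 min
Fri: in 9:57 AM→10:00 AM, out 8:02 PM→8:00 PM; 10 h 0 min − 45 min = 9 h 15 min
Sat: in 8:25 AM→8:30 AM, out 1:43 PM→1:45 PM; 5 h 15 min
Total credited: 23 h 0 min.

23.00 hours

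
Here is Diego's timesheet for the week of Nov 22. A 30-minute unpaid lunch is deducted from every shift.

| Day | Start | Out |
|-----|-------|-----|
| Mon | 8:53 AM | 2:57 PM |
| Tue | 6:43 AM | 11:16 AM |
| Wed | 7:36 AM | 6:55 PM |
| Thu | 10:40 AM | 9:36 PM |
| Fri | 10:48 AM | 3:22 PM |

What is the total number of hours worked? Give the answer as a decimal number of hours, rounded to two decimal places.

34.93 hours

Mon: 8:53 AM–2:57 PM = 6 h 4 min; less 30 min break → 5 h 34 min
Tue: 6:43 AM–11:16 AM = 4 h 33 min; less 30 min break → 4 h 3 min
Wed: 7:36 AM–6:55 PM = 11 h 19 min; less 30 min break → 10 h 49 min
Thu: 10:40 AM–9:36 PM = 10 h 56 min; less 30 min break → 10 h 26 min
Fri: 10:48 AM–3:22 PM = 4 h 34 min; less 30 min break → 4 h 4 min
Total: 5 h 34 min + 4 h 3 min + 10 h 49 min + 10 h 26 min + 4 h 4 min = 34 h 56 min.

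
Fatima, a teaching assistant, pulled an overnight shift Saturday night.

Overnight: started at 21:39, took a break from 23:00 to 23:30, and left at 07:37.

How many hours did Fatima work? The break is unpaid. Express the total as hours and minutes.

Overnight: 21:39 → midnight = 2 h 21 min; midnight → 07:37 = 7 h 37 min; span 9 h 58 min; less 30 min break → 9 h 28 min

9 h 28 min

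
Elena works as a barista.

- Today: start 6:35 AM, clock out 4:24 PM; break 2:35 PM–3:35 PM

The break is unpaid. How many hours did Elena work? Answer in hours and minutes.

Today: 6:35 AM–4:24 PM = 9 h 49 min; less 60 min break → 8 h 49 min

8 h 49 min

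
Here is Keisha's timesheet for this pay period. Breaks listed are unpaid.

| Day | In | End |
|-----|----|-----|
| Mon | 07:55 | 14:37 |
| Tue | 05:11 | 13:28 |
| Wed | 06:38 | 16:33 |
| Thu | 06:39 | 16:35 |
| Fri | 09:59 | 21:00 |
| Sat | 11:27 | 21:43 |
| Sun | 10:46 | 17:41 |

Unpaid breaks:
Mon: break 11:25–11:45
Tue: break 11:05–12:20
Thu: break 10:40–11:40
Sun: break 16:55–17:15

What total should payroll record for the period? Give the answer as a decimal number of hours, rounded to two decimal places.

60.12 hours

Mon: 07:55–14:37 = 6 h 42 min; less 20 min break → 6 h 22 min
Tue: 05:11–13:28 = 8 h 17 min; less 75 min break → 7 h 2 min
Wed: 06:38–16:33 = 9 h 55 min
Thu: 06:39–16:35 = 9 h 56 min; less 60 min break → 8 h 56 min
Fri: 09:59–21:00 = 11 h 1 min
Sat: 11:27–21:43 = 10 h 16 min
Sun: 10:46–17:41 = 6 h 55 min; less 20 min break → 6 h 35 min
Total: 6 h 22 min + 7 h 2 min + 9 h 55 min + 8 h 56 min + 11 h 1 min + 10 h 16 min + 6 h 35 min = 60 h 7 min.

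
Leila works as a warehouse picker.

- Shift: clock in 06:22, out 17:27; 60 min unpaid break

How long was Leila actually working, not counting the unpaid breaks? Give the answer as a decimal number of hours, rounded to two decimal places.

Shift: 06:22–17:27 = 11 h 5 min; less 60 min break → 10 h 5 min

10.08 hours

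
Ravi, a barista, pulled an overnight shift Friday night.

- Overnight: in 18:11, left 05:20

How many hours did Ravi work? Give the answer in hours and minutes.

Overnight: 18:11 → midnight = 5 h 49 min; midnight → 05:20 = 5 h 20 min; span 11 h 9 min

11 h 9 min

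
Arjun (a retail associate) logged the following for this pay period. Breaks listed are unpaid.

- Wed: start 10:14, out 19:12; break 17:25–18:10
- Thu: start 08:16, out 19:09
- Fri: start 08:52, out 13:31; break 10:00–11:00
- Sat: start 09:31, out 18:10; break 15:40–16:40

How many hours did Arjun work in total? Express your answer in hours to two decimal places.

Wed: 10:14–19:12 = 8 h 58 min; less 45 min break → 8 h 13 min
Thu: 08:16–19:09 = 10 h 53 min
Fri: 08:52–13:31 = 4 h 39 min; less 60 min break → 3 h 39 min
Sat: 09:31–18:10 = 8 h 39 min; less 60 min break → 7 h 39 min
Total: 8 h 13 min + 10 h 53 min + 3 h 39 min + 7 h 39 min = 30 h 24 min.

30.40 hours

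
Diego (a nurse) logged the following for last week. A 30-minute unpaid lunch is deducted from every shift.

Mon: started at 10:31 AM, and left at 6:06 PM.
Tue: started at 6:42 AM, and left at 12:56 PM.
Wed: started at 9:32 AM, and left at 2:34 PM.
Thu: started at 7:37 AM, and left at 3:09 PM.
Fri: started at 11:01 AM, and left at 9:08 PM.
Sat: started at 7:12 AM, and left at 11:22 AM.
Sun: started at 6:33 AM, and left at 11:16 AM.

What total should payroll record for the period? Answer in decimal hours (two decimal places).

41.88 hours

Mon: 10:31 AM–6:06 PM = 7 h 35 min; less 30 min break → 7 h 5 min
Tue: 6:42 AM–12:56 PM = 6 h 14 min; less 30 min break → 5 h 44 min
Wed: 9:32 AM–2:34 PM = 5 h 2 min; less 30 min break → 4 h 32 min
Thu: 7:37 AM–3:09 PM = 7 h 32 min; less 30 min break → 7 h 2 min
Fri: 11:01 AM–9:08 PM = 10 h 7 min; less 30 min break → 9 h 37 min
Sat: 7:12 AM–11:22 AM = 4 h 10 min; less 30 min break → 3 h 40 min
Sun: 6:33 AM–11:16 AM = 4 h 43 min; less 30 min break → 4 h 13 min
Total: 7 h 5 min + 5 h 44 min + 4 h 32 min + 7 h 2 min + 9 h 37 min + 3 h 40 min + 4 h 13 min = 41 h 53 min.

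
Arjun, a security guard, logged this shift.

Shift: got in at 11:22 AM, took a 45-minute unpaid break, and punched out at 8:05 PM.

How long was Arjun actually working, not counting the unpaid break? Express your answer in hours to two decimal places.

Shift: 11:22 AM–8:05 PM = 8 h 43 min; less 45 min break → 7 h 58 min

7.97 hours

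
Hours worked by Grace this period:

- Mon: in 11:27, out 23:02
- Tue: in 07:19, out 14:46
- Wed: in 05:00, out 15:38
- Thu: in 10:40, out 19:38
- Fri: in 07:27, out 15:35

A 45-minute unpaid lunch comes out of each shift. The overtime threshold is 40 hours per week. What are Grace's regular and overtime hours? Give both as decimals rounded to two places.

Mon: 11:27–23:02 = 11 h 35 min; less 45 min break → 10 h 50 min
Tue: 07:19–14:46 = 7 h 27 min; less 45 min break → 6 h 42 min
Wed: 05:00–15:38 = 10 h 38 min; less 45 min break → 9 h 53 min
Thu: 10:40–19:38 = 8 h 58 min; less 45 min break → 8 h 13 min
Fri: 07:27–15:35 = 8 h 8 min; less 45 min break → 7 h 23 min
Total worked: 43 h 1 min = 43.02 h.
Threshold 40 h → overtime 3 h 1 min, regular 40 h 0 min.

Regular 40.00 hours, overtime 3.02 hours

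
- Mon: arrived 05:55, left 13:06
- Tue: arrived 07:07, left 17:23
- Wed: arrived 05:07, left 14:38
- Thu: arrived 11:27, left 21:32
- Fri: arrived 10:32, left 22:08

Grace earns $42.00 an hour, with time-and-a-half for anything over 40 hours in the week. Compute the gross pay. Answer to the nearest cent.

$2224.95

Mon: 05:55–13:06 = 7 h 11 min
Tue: 07:07–17:23 = 10 h 16 min
Wed: 05:07–14:38 = 9 h 31 min
Thu: 11:27–21:32 = 10 h 5 min
Fri: 10:32–22:08 = 11 h 36 min
Total worked: 48 h 39 min = 2919 min.
Regular 40 h 0 min = 2400 min at $42.00/h; overtime 8 h 39 min = 519 min at $63.00/h.
Pay = (2400 × $42.00 + 519 × $63.00) ÷ 60 = $2224.95.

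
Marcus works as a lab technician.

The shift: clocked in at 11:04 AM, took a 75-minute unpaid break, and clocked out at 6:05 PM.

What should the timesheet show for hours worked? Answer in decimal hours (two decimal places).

5.77 hours

The shift: 11:04 AM–6:05 PM = 7 h 1 min; less 75 min break → 5 h 46 min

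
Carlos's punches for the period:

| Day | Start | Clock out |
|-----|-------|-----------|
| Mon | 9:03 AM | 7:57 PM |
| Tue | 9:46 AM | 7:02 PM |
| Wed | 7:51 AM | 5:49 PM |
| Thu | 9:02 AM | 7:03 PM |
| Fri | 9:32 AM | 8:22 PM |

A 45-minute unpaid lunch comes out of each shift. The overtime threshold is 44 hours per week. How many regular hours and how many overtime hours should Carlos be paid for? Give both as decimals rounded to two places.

Mon: 9:03 AM–7:57 PM = 10 h 54 min; less 45 min break → 10 h 9 min
Tue: 9:46 AM–7:02 PM = 9 h 16 min; less 45 min break → 8 h 31 min
Wed: 7:51 AM–5:49 PM = 9 h 58 min; less 45 min break → 9 h 13 min
Thu: 9:02 AM–7:03 PM = 10 h 1 min; less 45 min break → 9 h 16 min
Fri: 9:32 AM–8:22 PM = 10 h 50 min; less 45 min break → 10 h 5 min
Total worked: 47 h 14 min = 47.23 h.
Threshold 44 h → overtime 3 h 14 min, regular 44 h 0 min.

Regular 44.00 hours, overtime 3.23 hours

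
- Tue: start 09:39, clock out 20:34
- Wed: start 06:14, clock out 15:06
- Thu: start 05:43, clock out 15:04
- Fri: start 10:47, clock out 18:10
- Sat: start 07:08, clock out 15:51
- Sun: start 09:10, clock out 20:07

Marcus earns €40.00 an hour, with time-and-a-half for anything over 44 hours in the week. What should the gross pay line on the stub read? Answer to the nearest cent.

Tue: 09:39–20:34 = 10 h 55 min
Wed: 06:14–15:06 = 8 h 52 min
Thu: 05:43–15:04 = 9 h 21 min
Fri: 10:47–18:10 = 7 h 23 min
Sat: 07:08–15:51 = 8 h 43 min
Sun: 09:10–20:07 = 10 h 57 min
Total worked: 56 h 11 min = 3371 min.
Regular 44 h 0 min = 2640 min at €40.00/h; overtime 12 h 11 min = 731 min at €60.00/h.
Pay = (2640 × €40.00 + 731 × €60.00) ÷ 60 = €2491.00.

€2491.00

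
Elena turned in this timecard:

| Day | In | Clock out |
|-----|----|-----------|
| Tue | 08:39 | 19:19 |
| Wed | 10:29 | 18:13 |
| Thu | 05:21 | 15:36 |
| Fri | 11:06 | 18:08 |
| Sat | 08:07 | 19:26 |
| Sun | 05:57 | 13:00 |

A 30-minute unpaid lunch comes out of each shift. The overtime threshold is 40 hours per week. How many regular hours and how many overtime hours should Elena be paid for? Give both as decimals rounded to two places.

Tue: 08:39–19:19 = 10 h 40 min; less 30 min break → 10 h 10 min
Wed: 10:29–18:13 = 7 h 44 min; less 30 min break → 7 h 14 min
Thu: 05:21–15:36 = 10 h 15 min; less 30 min break → 9 h 45 min
Fri: 11:06–18:08 = 7 h 2 min; less 30 min break → 6 h 32 min
Sat: 08:07–19:26 = 11 h 19 min; less 30 min break → 10 h 49 min
Sun: 05:57–13:00 = 7 h 3 min; less 30 min break → 6 h 33 min
Total worked: 51 h 3 min = 51.05 h.
Threshold 40 h → overtime 11 h 3 min, regular 40 h 0 min.

Regular 40.00 hours, overtime 11.05 hours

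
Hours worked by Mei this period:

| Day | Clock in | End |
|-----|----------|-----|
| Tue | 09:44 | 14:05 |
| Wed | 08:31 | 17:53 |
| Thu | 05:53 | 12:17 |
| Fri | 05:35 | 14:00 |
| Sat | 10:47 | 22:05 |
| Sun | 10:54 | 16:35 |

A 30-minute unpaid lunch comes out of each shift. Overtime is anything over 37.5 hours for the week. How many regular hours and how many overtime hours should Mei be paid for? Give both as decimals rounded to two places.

Regular 37.50 hours, overtime 5.02 hours

Tue: 09:44–14:05 = 4 h 21 min; less 30 min break → 3 h 51 min
Wed: 08:31–17:53 = 9 h 22 min; less 30 min break → 8 h 52 min
Thu: 05:53–12:17 = 6 h 24 min; less 30 min break → 5 h 54 min
Fri: 05:35–14:00 = 8 h 25 min; less 30 min break → 7 h 55 min
Sat: 10:47–22:05 = 11 h 18 min; less 30 min break → 10 h 48 min
Sun: 10:54–16:35 = 5 h 41 min; less 30 min break → 5 h 11 min
Total worked: 42 h 31 min = 42.52 h.
Threshold 37.5 h → overtime 5 h 1 min, regular 37 h 30 min.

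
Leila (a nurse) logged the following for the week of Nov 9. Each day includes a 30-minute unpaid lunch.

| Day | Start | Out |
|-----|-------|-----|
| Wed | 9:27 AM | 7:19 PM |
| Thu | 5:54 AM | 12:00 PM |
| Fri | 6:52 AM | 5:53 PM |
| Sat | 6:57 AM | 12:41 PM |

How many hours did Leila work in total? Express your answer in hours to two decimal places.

30.72 hours

Wed: 9:27 AM–7:19 PM = 9 h 52 min; less 30 min break → 9 h 22 min
Thu: 5:54 AM–12:00 PM = 6 h 6 min; less 30 min break → 5 h 36 min
Fri: 6:52 AM–5:53 PM = 11 h 1 min; less 30 min break → 10 h 31 min
Sat: 6:57 AM–12:41 PM = 5 h 44 min; less 30 min break → 5 h 14 min
Total: 9 h 22 min + 5 h 36 min + 10 h 31 min + 5 h 14 min = 30 h 43 min.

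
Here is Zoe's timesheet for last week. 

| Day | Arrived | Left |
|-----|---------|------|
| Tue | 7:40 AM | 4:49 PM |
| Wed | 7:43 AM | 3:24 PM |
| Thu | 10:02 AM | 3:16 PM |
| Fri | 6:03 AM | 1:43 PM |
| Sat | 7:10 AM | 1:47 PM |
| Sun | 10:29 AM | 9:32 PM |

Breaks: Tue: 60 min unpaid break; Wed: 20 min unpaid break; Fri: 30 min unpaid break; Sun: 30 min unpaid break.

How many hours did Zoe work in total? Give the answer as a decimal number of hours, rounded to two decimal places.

Tue: 7:40 AM–4:49 PM = 9 h 9 min; less 60 min break → 8 h 9 min
Wed: 7:43 AM–3:24 PM = 7 h 41 min; less 20 min break → 7 h 21 min
Thu: 10:02 AM–3:16 PM = 5 h 14 min
Fri: 6:03 AM–1:43 PM = 7 h 40 min; less 30 min break → 7 h 10 min
Sat: 7:10 AM–1:47 PM = 6 h 37 min
Sun: 10:29 AM–9:32 PM = 11 h 3 min; less 30 min break → 10 h 33 min
Total: 8 h 9 min + 7 h 21 min + 5 h 14 min + 7 h 10 min + 6 h 37 min + 10 h 33 min = 45 h 4 min.

45.07 hours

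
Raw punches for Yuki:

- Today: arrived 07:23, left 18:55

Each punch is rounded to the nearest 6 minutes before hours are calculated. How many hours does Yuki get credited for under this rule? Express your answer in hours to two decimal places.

Today: in 07:23→07:24, out 18:55→18:54; 11 h 30 min

11.50 hours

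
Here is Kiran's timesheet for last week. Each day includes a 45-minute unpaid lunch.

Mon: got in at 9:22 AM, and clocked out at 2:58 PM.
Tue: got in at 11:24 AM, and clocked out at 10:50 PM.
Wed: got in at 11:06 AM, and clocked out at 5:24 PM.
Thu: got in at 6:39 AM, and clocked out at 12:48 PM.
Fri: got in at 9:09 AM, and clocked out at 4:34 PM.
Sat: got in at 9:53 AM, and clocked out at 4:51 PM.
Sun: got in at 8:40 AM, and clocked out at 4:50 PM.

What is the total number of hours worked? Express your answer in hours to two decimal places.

Mon: 9:22 AM–2:58 PM = 5 h 36 min; less 45 min break → 4 h 51 min
Tue: 11:24 AM–10:50 PM = 11 h 26 min; less 45 min break → 10 h 41 min
Wed: 11:06 AM–5:24 PM = 6 h 18 min; less 45 min break → 5 h 33 min
Thu: 6:39 AM–12:48 PM = 6 h 9 min; less 45 min break → 5 h 24 min
Fri: 9:09 AM–4:34 PM = 7 h 25 min; less 45 min break → 6 h 40 min
Sat: 9:53 AM–4:51 PM = 6 h 58 min; less 45 min break → 6 h 13 min
Sun: 8:40 AM–4:50 PM = 8 h 10 min; less 45 min break → 7 h 25 min
Total: 4 h 51 min + 10 h 41 min + 5 h 33 min + 5 h 24 min + 6 h 40 min + 6 h 13 min + 7 h 25 min = 46 h 47 min.

46.78 hours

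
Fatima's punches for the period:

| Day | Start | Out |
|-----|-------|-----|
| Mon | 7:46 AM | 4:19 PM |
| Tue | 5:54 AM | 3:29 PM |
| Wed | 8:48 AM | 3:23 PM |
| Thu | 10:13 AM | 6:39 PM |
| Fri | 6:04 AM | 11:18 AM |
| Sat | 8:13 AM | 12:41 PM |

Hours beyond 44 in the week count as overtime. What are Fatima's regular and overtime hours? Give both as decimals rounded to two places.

Mon: 7:46 AM–4:19 PM = 8 h 33 min
Tue: 5:54 AM–3:29 PM = 9 h 35 min
Wed: 8:48 AM–3:23 PM = 6 h 35 min
Thu: 10:13 AM–6:39 PM = 8 h 26 min
Fri: 6:04 AM–11:18 AM = 5 h 14 min
Sat: 8:13 AM–12:41 PM = 4 h 28 min
Total worked: 42 h 51 min = 42.85 h.
Threshold 44 h → overtime 0 h 0 min, regular 42 h 51 min.

Regular 42.85 hours, overtime 0.00 hours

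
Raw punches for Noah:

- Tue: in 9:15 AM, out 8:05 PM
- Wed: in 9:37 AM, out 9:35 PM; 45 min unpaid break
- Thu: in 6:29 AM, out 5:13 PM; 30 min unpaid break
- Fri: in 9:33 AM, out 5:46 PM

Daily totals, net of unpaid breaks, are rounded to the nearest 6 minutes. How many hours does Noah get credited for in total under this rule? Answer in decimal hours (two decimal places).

Tue: 9:15 AM–8:05 PM = 10 h 50 min → rounds to 10 h 48 min
Wed: 9:37 AM–9:35 PM = 11 h 58 min − 45 min = 11 h 13 min → rounds to 11 h 12 min
Thu: 6:29 AM–5:13 PM = 10 h 44 min − 30 min = 10 h 14 min → rounds to 10 h 12 min
Fri: 9:33 AM–5:46 PM = 8 h 13 min → rounds to 8 h 12 min
Total credited: 40 h 24 min.

40.40 hours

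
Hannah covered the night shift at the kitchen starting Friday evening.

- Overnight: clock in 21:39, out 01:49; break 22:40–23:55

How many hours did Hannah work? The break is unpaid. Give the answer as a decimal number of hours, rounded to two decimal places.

Overnight: 21:39 → midnight = 2 h 21 min; midnight → 01:49 = 1 h 49 min; span 4 h 10 min; less 75 min break → 2 h 55 min

2.92 hours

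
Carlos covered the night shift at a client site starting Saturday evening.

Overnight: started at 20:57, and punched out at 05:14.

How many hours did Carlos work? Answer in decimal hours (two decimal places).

8.28 hours

Overnight: 20:57 → midnight = 3 h 3 min; midnight → 05:14 = 5 h 14 min; span 8 h 17 min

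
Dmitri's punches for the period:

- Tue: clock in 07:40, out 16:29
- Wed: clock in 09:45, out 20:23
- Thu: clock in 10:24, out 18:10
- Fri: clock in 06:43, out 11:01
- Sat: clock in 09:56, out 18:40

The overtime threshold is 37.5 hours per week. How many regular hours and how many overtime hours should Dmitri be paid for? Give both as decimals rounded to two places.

Regular 37.50 hours, overtime 2.75 hours

Tue: 07:40–16:29 = 8 h 49 min
Wed: 09:45–20:23 = 10 h 38 min
Thu: 10:24–18:10 = 7 h 46 min
Fri: 06:43–11:01 = 4 h 18 min
Sat: 09:56–18:40 = 8 h 44 min
Total worked: 40 h 15 min = 40.25 h.
Threshold 37.5 h → overtime 2 h 45 min, regular 37 h 30 min.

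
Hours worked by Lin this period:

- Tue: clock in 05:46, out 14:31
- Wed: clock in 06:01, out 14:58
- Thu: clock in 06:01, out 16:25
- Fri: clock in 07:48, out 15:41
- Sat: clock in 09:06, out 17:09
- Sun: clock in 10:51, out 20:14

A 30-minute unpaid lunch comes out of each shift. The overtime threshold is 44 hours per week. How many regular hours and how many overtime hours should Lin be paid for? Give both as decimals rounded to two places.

Regular 44.00 hours, overtime 6.42 hours

Tue: 05:46–14:31 = 8 h 45 min; less 30 min break → 8 h 15 min
Wed: 06:01–14:58 = 8 h 57 min; less 30 min break → 8 h 27 min
Thu: 06:01–16:25 = 10 h 24 min; less 30 min break → 9 h 54 min
Fri: 07:48–15:41 = 7 h 53 min; less 30 min break → 7 h 23 min
Sat: 09:06–17:09 = 8 h 3 min; less 30 min break → 7 h 33 min
Sun: 10:51–20:14 = 9 h 23 min; less 30 min break → 8 h 53 min
Total worked: 50 h 25 min = 50.42 h.
Threshold 44 h → overtime 6 h 25 min, regular 44 h 0 min.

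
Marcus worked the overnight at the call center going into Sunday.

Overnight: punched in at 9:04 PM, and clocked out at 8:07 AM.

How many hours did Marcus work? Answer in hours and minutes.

11 h 3 min

Overnight: 9:04 PM → midnight = 2 h 56 min; midnight → 8:07 AM = 8 h 7 min; span 11 h 3 min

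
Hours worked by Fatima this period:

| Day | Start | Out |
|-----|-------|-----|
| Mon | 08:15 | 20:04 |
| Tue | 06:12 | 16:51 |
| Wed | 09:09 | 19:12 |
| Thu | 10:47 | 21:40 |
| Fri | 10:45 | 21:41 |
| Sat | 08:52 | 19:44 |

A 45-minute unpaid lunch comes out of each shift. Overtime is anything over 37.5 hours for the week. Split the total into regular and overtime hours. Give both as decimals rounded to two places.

Regular 37.50 hours, overtime 23.20 hours

Mon: 08:15–20:04 = 11 h 49 min; less 45 min break → 11 h 4 min
Tue: 06:12–16:51 = 10 h 39 min; less 45 min break → 9 h 54 min
Wed: 09:09–19:12 = 10 h 3 min; less 45 min break → 9 h 18 min
Thu: 10:47–21:40 = 10 h 53 min; less 45 min break → 10 h 8 min
Fri: 10:45–21:41 = 10 h 56 min; less 45 min break → 10 h 11 min
Sat: 08:52–19:44 = 10 h 52 min; less 45 min break → 10 h 7 min
Total worked: 60 h 42 min = 60.70 h.
Threshold 37.5 h → overtime 23 h 12 min, regular 37 h 30 min.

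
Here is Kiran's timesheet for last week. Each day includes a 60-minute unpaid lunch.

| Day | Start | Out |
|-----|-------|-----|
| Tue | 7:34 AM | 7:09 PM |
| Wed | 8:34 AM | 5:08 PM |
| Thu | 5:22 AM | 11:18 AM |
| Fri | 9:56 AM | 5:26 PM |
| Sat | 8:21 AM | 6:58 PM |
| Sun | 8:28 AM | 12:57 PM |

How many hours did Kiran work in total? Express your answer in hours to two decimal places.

42.68 hours

Tue: 7:34 AM–7:09 PM = 11 h 35 min; less 60 min break → 10 h 35 min
Wed: 8:34 AM–5:08 PM = 8 h 34 min; less 60 min break → 7 h 34 min
Thu: 5:22 AM–11:18 AM = 5 h 56 min; less 60 min break → 4 h 56 min
Fri: 9:56 AM–5:26 PM = 7 h 30 min; less 60 min break → 6 h 30 min
Sat: 8:21 AM–6:58 PM = 10 h 37 min; less 60 min break → 9 h 37 min
Sun: 8:28 AM–12:57 PM = 4 h 29 min; less 60 min break → 3 h 29 min
Total: 10 h 35 min + 7 h 34 min + 4 h 56 min + 6 h 30 min + 9 h 37 min + 3 h 29 min = 42 h 41 min.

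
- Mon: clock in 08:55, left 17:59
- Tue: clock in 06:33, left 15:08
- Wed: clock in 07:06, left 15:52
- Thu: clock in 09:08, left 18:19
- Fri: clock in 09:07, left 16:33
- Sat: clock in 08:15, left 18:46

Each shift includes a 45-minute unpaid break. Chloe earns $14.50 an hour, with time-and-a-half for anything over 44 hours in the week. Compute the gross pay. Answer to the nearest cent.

$747.84

Mon: 08:55–17:59 = 9 h 4 min; less 45 min break → 8 h 19 min
Tue: 06:33–15:08 = 8 h 35 min; less 45 min break → 7 h 50 min
Wed: 07:06–15:52 = 8 h 46 min; less 45 min break → 8 h 1 min
Thu: 09:08–18:19 = 9 h 11 min; less 45 min break → 8 h 26 min
Fri: 09:07–16:33 = 7 h 26 min; less 45 min break → 6 h 41 min
Sat: 08:15–18:46 = 10 h 31 min; less 45 min break → 9 h 46 min
Total worked: 49 h 3 min = 2943 min.
Regular 44 h 0 min = 2640 min at $14.50/h; overtime 5 h 3 min = 303 min at $21.75/h.
Pay = (2640 × $14.50 + 303 × $21.75) ÷ 60 = $747.84.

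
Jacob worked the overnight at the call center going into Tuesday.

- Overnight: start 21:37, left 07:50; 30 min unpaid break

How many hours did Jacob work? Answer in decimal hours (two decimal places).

Overnight: 21:37 → midnight = 2 h 23 min; midnight → 07:50 = 7 h 50 min; span 10 h 13 min; less 30 min break → 9 h 43 min

9.72 hours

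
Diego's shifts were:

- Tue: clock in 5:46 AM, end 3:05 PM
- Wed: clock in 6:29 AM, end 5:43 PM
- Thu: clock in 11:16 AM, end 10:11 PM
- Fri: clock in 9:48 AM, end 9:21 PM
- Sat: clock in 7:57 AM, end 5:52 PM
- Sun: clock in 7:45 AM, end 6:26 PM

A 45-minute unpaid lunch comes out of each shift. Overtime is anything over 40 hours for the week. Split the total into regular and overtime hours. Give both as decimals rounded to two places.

Regular 40.00 hours, overtime 19.12 hours

Tue: 5:46 AM–3:05 PM = 9 h 19 min; less 45 min break → 8 h 34 min
Wed: 6:29 AM–5:43 PM = 11 h 14 min; less 45 min break → 10 h 29 min
Thu: 11:16 AM–10:11 PM = 10 h 55 min; less 45 min break → 10 h 10 min
Fri: 9:48 AM–9:21 PM = 11 h 33 min; less 45 min break → 10 h 48 min
Sat: 7:57 AM–5:52 PM = 9 h 55 min; less 45 min break → 9 h 10 min
Sun: 7:45 AM–6:26 PM = 10 h 41 min; less 45 min break → 9 h 56 min
Total worked: 59 h 7 min = 59.12 h.
Threshold 40 h → overtime 19 h 7 min, regular 40 h 0 min.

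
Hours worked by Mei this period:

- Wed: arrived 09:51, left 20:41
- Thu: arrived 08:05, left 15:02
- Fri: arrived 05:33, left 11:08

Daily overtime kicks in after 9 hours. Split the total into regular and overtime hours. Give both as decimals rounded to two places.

Wed: 09:51–20:41 = 10 h 50 min
Thu: 08:05–15:02 = 6 h 57 min
Fri: 05:33–11:08 = 5 h 35 min
Wed reg 9 h 0 min / OT 1 h 50 min; Thu reg 6 h 57 min / OT 0 h 0 min; Fri reg 5 h 35 min / OT 0 h 0 min.
Totals: regular 21 h 32 min, overtime 1 h 50 min.

Regular 21.53 hours, overtime 1.83 hours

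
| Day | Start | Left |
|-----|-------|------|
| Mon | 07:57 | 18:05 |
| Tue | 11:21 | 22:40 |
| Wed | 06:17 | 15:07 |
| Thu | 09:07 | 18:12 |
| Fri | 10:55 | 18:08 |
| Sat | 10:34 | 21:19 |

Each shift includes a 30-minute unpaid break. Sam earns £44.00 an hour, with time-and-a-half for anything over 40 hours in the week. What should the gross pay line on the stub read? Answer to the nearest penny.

Mon: 07:57–18:05 = 10 h 8 min; less 30 min break → 9 h 38 min
Tue: 11:21–22:40 = 11 h 19 min; less 30 min break → 10 h 49 min
Wed: 06:17–15:07 = 8 h 50 min; less 30 min break → 8 h 20 min
Thu: 09:07–18:12 = 9 h 5 min; less 30 min break → 8 h 35 min
Fri: 10:55–18:08 = 7 h 13 min; less 30 min break → 6 h 43 min
Sat: 10:34–21:19 = 10 h 45 min; less 30 min break → 10 h 15 min
Total worked: 54 h 20 min = 3260 min.
Regular 40 h 0 min = 2400 min at £44.00/h; overtime 14 h 20 min = 860 min at £66.00/h.
Pay = (2400 × £44.00 + 860 × £66.00) ÷ 60 = £2706.00.

£2706.00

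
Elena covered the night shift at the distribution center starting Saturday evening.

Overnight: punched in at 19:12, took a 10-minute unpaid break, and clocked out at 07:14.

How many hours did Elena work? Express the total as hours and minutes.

11 h 52 min

Overnight: 19:12 → midnight = 4 h 48 min; midnight → 07:14 = 7 h 14 min; span 12 h 2 min; less 10 min break → 11 h 52 min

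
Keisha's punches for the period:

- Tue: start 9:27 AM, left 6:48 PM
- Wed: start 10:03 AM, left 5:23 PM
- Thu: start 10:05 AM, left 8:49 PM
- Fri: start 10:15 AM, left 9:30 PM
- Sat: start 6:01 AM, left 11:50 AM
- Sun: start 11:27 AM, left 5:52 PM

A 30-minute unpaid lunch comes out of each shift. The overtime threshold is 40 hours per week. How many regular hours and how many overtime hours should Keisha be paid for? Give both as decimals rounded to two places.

Regular 40.00 hours, overtime 7.90 hours

Tue: 9:27 AM–6:48 PM = 9 h 21 min; less 30 min break → 8 h 51 min
Wed: 10:03 AM–5:23 PM = 7 h 20 min; less 30 min break → 6 h 50 min
Thu: 10:05 AM–8:49 PM = 10 h 44 min; less 30 min break → 10 h 14 min
Fri: 10:15 AM–9:30 PM = 11 h 15 min; less 30 min break → 10 h 45 min
Sat: 6:01 AM–11:50 AM = 5 h 49 min; less 30 min break → 5 h 19 min
Sun: 11:27 AM–5:52 PM = 6 h 25 min; less 30 min break → 5 h 55 min
Total worked: 47 h 54 min = 47.90 h.
Threshold 40 h → overtime 7 h 54 min, regular 40 h 0 min.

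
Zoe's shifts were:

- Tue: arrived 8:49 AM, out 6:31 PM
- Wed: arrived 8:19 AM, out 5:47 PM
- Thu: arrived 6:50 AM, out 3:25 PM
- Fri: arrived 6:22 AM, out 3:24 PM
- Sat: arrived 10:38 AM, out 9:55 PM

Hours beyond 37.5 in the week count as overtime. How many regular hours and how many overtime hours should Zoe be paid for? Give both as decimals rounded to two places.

Regular 37.50 hours, overtime 10.57 hours

Tue: 8:49 AM–6:31 PM = 9 h 42 min
Wed: 8:19 AM–5:47 PM = 9 h 28 min
Thu: 6:50 AM–3:25 PM = 8 h 35 min
Fri: 6:22 AM–3:24 PM = 9 h 2 min
Sat: 10:38 AM–9:55 PM = 11 h 17 min
Total worked: 48 h 4 min = 48.07 h.
Threshold 37.5 h → overtime 10 h 34 min, regular 37 h 30 min.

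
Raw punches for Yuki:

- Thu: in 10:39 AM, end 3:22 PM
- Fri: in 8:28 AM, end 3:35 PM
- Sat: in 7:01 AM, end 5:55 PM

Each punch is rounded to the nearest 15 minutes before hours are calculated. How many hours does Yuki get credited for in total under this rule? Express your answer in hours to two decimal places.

Thu: in 10:39 AM→10:45 AM, out 3:22 PM→3:15 PM; 4 h 30 min
Fri: in 8:28 AM→8:30 AM, out 3:35 PM→3:30 PM; 7 h 0 min
Sat: in 7:01 AM→7:00 AM, out 5:55 PM→6:00 PM; 11 h 0 min
Total credited: 22 h 30 min.

22.50 hours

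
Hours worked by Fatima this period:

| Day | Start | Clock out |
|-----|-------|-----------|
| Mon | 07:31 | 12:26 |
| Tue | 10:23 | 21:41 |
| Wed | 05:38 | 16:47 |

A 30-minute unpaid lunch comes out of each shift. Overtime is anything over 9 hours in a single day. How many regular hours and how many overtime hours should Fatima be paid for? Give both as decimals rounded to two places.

Regular 22.42 hours, overtime 3.45 hours

Mon: 07:31–12:26 = 4 h 55 min; less 30 min break → 4 h 25 min
Tue: 10:23–21:41 = 11 h 18 min; less 30 min break → 10 h 48 min
Wed: 05:38–16:47 = 11 h 9 min; less 30 min break → 10 h 39 min
Mon reg 4 h 25 min / OT 0 h 0 min; Tue reg 9 h 0 min / OT 1 h 48 min; Wed reg 9 h 0 min / OT 1 h 39 min.
Totals: regular 22 h 25 min, overtime 3 h 27 min.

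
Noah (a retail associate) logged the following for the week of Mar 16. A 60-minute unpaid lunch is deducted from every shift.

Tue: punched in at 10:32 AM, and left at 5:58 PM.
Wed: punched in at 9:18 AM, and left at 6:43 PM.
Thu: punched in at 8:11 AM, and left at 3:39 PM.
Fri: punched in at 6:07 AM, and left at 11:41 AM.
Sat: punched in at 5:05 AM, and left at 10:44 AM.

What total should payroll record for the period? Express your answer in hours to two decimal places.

Tue: 10:32 AM–5:58 PM = 7 h 26 min; less 60 min break → 6 h 26 min
Wed: 9:18 AM–6:43 PM = 9 h 25 min; less 60 min break → 8 h 25 min
Thu: 8:11 AM–3:39 PM = 7 h 28 min; less 60 min break → 6 h 28 min
Fri: 6:07 AM–11:41 AM = 5 h 34 min; less 60 min break → 4 h 34 min
Sat: 5:05 AM–10:44 AM = 5 h 39 min; less 60 min break → 4 h 39 min
Total: 6 h 26 min + 8 h 25 min + 6 h 28 min + 4 h 34 min + 4 h 39 min = 30 h 32 min.

30.53 hours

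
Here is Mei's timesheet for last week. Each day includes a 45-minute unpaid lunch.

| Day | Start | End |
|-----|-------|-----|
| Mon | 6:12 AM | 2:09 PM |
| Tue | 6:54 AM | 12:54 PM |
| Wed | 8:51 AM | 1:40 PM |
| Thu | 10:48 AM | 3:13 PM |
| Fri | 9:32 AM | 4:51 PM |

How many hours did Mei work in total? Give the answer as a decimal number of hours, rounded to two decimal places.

26.75 hours

Mon: 6:12 AM–2:09 PM = 7 h 57 min; less 45 min break → 7 h 12 min
Tue: 6:54 AM–12:54 PM = 6 h 0 min; less 45 min break → 5 h 15 min
Wed: 8:51 AM–1:40 PM = 4 h 49 min; less 45 min break → 4 h 4 min
Thu: 10:48 AM–3:13 PM = 4 h 25 min; less 45 min break → 3 h 40 min
Fri: 9:32 AM–4:51 PM = 7 h 19 min; less 45 min break → 6 h 34 min
Total: 7 h 12 min + 5 h 15 min + 4 h 4 min + 3 h 40 min + 6 h 34 min = 26 h 45 min.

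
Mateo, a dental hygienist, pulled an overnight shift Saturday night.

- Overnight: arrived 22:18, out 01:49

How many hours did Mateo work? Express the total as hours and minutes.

Overnight: 22:18 → midnight = 1 h 42 min; midnight → 01:49 = 1 h 49 min; span 3 h 31 min

3 h 31 min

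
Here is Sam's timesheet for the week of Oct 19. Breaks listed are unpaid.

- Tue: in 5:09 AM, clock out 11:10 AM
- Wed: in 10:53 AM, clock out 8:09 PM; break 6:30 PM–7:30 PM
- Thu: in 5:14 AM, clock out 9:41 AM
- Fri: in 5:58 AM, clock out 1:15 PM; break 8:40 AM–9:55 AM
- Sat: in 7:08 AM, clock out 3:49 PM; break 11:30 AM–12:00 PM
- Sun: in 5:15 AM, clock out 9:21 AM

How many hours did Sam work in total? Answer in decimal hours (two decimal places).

Tue: 5:09 AM–11:10 AM = 6 h 1 min
Wed: 10:53 AM–8:09 PM = 9 h 16 min; less 60 min break → 8 h 16 min
Thu: 5:14 AM–9:41 AM = 4 h 27 min
Fri: 5:58 AM–1:15 PM = 7 h 17 min; less 75 min break → 6 h 2 min
Sat: 7:08 AM–3:49 PM = 8 h 41 min; less 30 min break → 8 h 11 min
Sun: 5:15 AM–9:21 AM = 4 h 6 min
Total: 6 h 1 min + 8 h 16 min + 4 h 27 min + 6 h 2 min + 8 h 11 min + 4 h 6 min = 37 h 3 min.

37.05 hours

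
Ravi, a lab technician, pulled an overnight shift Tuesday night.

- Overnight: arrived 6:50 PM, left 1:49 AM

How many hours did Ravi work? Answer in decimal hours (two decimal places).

6.98 hours

Overnight: 6:50 PM → midnight = 5 h 10 min; midnight → 1:49 AM = 1 h 49 min; span 6 h 59 min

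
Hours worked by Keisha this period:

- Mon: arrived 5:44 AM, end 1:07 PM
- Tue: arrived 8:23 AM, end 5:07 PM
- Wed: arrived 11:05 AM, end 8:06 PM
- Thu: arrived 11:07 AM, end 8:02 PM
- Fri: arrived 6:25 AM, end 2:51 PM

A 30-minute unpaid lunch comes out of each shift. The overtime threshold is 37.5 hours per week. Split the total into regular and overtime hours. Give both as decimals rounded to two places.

Regular 37.50 hours, overtime 2.48 hours

Mon: 5:44 AM–1:07 PM = 7 h 23 min; less 30 min break → 6 h 53 min
Tue: 8:23 AM–5:07 PM = 8 h 44 min; less 30 min break → 8 h 14 min
Wed: 11:05 AM–8:06 PM = 9 h 1 min; less 30 min break → 8 h 31 min
Thu: 11:07 AM–8:02 PM = 8 h 55 min; less 30 min break → 8 h 25 min
Fri: 6:25 AM–2:51 PM = 8 h 26 min; less 30 min break → 7 h 56 min
Total worked: 39 h 59 min = 39.98 h.
Threshold 37.5 h → overtime 2 h 29 min, regular 37 h 30 min.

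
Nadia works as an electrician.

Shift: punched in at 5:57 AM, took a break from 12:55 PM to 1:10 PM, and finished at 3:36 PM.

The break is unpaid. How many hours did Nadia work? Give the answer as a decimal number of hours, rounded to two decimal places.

9.40 hours

Shift: 5:57 AM–3:36 PM = 9 h 39 min; less 15 min break → 9 h 24 min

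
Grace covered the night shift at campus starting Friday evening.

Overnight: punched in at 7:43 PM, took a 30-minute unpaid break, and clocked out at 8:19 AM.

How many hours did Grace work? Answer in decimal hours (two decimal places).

Overnight: 7:43 PM → midnight = 4 h 17 min; midnight → 8:19 AM = 8 h 19 min; span 12 h 36 min; less 30 min break → 12 h 6 min

12.10 hours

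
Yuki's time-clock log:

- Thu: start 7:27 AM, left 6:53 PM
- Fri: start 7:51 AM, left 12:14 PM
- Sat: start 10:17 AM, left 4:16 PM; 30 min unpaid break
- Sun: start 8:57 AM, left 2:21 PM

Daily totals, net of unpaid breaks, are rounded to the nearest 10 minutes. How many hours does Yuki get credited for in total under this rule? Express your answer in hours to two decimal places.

Thu: 7:27 AM–6:53 PM = 11 h 26 min → rounds to 11 h 30 min
Fri: 7:51 AM–12:14 PM = 4 h 23 min → rounds to 4 h 20 min
Sat: 10:17 AM–4:16 PM = 5 h 59 min − 30 min = 5 h 29 min → rounds to 5 h 30 min
Sun: 8:57 AM–2:21 PM = 5 h 24 min → rounds to 5 h 20 min
Total credited: 26 h 40 min.

26.67 hours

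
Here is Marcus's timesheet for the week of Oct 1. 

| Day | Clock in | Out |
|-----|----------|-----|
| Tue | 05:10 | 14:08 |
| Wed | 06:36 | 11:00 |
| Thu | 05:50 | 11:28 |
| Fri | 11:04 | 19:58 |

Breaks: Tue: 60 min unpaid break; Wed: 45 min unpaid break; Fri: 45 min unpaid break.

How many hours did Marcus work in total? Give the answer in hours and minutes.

Tue: 05:10–14:08 = 8 h 58 min; less 60 min break → 7 h 58 min
Wed: 06:36–11:00 = 4 h 24 min; less 45 min break → 3 h 39 min
Thu: 05:50–11:28 = 5 h 38 min
Fri: 11:04–19:58 = 8 h 54 min; less 45 min break → 8 h 9 min
Total: 7 h 58 min + 3 h 39 min + 5 h 38 min + 8 h 9 min = 25 h 24 min.

25 h 24 min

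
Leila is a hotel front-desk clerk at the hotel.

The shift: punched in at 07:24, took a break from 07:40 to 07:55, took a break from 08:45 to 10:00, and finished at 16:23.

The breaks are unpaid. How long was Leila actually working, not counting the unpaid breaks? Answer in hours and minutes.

The shift: 07:24–16:23 = 8 h 59 min; less 90 min break → 7 h 29 min

7 h 29 min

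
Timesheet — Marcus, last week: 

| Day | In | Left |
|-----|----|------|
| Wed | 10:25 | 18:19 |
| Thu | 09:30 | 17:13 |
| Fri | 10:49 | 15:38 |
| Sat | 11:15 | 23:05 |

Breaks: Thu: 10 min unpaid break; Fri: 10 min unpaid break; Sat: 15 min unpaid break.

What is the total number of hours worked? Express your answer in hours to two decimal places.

Wed: 10:25–18:19 = 7 h 54 min
Thu: 09:30–17:13 = 7 h 43 min; less 10 min break → 7 h 33 min
Fri: 10:49–15:38 = 4 h 49 min; less 10 min break → 4 h 39 min
Sat: 11:15–23:05 = 11 h 50 min; less 15 min break → 11 h 35 min
Total: 7 h 54 min + 7 h 33 min + 4 h 39 min + 11 h 35 min = 31 h 41 min.

31.68 hours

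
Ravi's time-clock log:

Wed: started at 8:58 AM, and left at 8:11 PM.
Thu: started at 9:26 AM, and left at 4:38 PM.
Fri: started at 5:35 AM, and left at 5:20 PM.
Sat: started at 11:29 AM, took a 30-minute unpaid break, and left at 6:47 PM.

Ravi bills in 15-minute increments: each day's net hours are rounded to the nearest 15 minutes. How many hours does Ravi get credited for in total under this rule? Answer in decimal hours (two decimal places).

Wed: 8:58 AM–8:11 PM = 11 h 13 min → rounds to 11 h 15 min
Thu: 9:26 AM–4:38 PM = 7 h 12 min → rounds to 7 h 15 min
Fri: 5:35 AM–5:20 PM = 11 h 45 min → rounds to 11 h 45 min
Sat: 11:29 AM–6:47 PM = 7 h 18 min − 30 min = 6 h 48 min → rounds to 6 h 45 min
Total credited: 37 h 0 min.

37.00 hours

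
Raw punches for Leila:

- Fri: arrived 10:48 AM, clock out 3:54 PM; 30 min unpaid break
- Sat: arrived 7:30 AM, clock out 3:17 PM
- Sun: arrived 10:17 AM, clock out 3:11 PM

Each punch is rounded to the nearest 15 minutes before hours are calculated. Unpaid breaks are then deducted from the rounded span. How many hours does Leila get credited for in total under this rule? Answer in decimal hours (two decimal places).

Fri: in 10:48 AM→10:45 AM, out 3:54 PM→4:00 PM; 5 h 15 min − 30 min = 4 h 45 min
Sat: in 7:30 AM→7:30 AM, out 3:17 PM→3:15 PM; 7 h 45 min
Sun: in 10:17 AM→10:15 AM, out 3:11 PM→3:15 PM; 5 h 0 min
Total credited: 17 h 30 min.

17.50 hours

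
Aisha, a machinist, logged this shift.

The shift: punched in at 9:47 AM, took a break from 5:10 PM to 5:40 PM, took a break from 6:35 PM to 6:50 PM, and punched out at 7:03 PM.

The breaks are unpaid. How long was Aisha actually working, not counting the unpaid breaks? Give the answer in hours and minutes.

The shift: 9:47 AM–7:03 PM = 9 h 16 min; less 45 min break → 8 h 31 min

8 h 31 min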